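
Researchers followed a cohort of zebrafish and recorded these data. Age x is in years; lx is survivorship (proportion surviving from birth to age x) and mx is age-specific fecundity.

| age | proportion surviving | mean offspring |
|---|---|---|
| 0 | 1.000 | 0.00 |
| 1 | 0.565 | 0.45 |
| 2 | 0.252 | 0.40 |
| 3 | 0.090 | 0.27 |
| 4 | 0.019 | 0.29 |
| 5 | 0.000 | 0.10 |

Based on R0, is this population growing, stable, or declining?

R0 = Σ lx·mx = 0 + 0.25425 + 0.1008 + 0.0243 + 0.00551 + 0 = 0.38486
R0 < 1, so the population is declining.

declining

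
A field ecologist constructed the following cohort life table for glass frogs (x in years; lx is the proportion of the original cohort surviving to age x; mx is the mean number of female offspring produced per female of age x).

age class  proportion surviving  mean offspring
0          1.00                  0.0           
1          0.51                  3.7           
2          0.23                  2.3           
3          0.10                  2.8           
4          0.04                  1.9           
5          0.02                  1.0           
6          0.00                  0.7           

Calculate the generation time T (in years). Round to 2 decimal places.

lx·mx: 0, 1.887, 0.529, 0.28, 0.076, 0.02, 0 → R0 = 2.792
x·lx·mx: 0, 1.887, 1.058, 0.84, 0.304, 0.1, 0 → Σ = 4.189
T = 4.189 / 2.792 = 1.500358… → 1.50

1.50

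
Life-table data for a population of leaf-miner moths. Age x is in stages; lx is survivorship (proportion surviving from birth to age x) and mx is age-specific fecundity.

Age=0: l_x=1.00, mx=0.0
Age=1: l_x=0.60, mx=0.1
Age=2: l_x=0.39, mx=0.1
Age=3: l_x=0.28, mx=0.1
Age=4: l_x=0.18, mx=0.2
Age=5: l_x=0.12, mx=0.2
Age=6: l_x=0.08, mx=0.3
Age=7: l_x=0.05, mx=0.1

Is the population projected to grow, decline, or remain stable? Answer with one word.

R0 = Σ lx·mx = 0 + 0.06 + 0.039 + 0.028 + 0.036 + 0.024 + 0.024 + 0.005 = 0.216
R0 < 1, so the population is declining.

declining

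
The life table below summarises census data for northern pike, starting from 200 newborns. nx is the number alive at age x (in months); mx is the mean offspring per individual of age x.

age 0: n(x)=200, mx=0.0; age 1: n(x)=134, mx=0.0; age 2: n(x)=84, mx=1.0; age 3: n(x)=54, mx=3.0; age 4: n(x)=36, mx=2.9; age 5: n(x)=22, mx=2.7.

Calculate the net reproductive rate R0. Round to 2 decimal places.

lx = nx/n0 = nx/200: 1, 0.67, 0.42, 0.27, 0.18, 0.11
lx·mx by age: 0, 0, 0.42, 0.81, 0.522, 0.297
R0 = Σ lx·mx = 2.049 → 2.05

2.05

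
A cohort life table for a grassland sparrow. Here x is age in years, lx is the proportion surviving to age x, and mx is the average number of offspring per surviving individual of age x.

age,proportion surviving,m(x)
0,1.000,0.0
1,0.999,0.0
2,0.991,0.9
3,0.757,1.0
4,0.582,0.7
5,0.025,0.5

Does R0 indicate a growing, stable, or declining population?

growing

R0 = Σ lx·mx = 0 + 0 + 0.8919 + 0.757 + 0.4074 + 0.0125 = 2.0688
R0 > 1, so the population is growing.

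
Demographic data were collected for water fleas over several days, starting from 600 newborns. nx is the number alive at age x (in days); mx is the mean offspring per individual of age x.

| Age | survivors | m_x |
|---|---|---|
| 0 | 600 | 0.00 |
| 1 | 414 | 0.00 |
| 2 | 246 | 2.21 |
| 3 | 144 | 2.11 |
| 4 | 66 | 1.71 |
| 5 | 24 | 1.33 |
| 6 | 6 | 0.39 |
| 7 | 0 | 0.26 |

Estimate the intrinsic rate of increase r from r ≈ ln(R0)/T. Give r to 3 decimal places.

lx = nx/n0 = nx/600: 1, 0.69, 0.41, 0.24, 0.11, 0.04, 0.01, 0
R0 = Σ lx·mx = 0 + 0 + 0.9061 + 0.5064 + 0.1881 + 0.0532 + 0.0039 + 0 = 1.6577
Σ x·lx·mx = 4.3732; T = 4.3732/1.6577 = 2.63811…
r ≈ ln(R0)/T = ln(1.6577)/2.63811… = 0.19159… → 0.192

0.192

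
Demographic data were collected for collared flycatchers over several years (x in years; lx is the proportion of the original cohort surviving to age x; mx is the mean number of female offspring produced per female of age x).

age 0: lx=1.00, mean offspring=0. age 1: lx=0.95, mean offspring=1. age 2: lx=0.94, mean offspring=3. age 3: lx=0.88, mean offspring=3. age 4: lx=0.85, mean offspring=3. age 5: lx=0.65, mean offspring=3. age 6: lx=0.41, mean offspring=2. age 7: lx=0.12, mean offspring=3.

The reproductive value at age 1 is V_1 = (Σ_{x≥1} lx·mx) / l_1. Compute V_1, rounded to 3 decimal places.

12.726

lx·mx for x ≥ 1: 0.95, 2.82, 2.64, 2.55, 1.95, 0.82, 0.36 → sum = 12.09
V_1 = 12.09 / l_1 = 12.09 / 0.95 = 12.726316… → 12.726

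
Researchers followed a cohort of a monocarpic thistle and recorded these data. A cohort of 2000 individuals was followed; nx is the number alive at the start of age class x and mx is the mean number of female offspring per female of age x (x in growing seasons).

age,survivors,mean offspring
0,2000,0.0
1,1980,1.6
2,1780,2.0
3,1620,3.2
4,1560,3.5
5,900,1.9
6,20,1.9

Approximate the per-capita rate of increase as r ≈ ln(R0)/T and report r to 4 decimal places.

0.7646

lx = nx/n0 = nx/2000: 1, 0.99, 0.89, 0.81, 0.78, 0.45, 0.01
R0 = Σ lx·mx = 0 + 1.584 + 1.78 + 2.592 + 2.73 + 0.855 + 0.019 = 9.56
Σ x·lx·mx = 28.229; T = 28.229/9.56 = 2.95282…
r ≈ ln(R0)/T = ln(9.56)/2.95282… = 0.764552… → 0.7646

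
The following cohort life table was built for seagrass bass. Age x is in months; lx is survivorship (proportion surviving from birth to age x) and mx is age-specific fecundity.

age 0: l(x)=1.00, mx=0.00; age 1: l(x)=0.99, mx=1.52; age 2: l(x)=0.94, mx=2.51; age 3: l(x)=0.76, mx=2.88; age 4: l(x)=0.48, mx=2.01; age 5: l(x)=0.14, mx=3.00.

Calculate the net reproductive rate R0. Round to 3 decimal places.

7.438

lx·mx by age: 0, 1.5048, 2.3594, 2.1888, 0.9648, 0.42
R0 = Σ lx·mx = 7.4378 → 7.438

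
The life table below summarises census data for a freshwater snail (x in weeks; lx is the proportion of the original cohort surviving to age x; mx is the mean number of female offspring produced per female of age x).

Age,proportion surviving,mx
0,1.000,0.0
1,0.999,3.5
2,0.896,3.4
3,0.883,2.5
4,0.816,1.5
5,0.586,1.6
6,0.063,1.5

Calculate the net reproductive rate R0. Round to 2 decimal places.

11.01

lx·mx by age: 0, 3.4965, 3.0464, 2.2075, 1.224, 0.9376, 0.0945
R0 = Σ lx·mx = 11.0065 → 11.01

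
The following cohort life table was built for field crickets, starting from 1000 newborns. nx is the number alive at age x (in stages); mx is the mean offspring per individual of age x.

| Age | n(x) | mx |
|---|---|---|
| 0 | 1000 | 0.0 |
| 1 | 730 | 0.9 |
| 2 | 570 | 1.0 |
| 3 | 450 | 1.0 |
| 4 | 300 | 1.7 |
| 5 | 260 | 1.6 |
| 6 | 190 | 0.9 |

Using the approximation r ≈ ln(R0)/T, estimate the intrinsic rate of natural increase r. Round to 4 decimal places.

0.3413

lx = nx/n0 = nx/1000: 1, 0.73, 0.57, 0.45, 0.3, 0.26, 0.19
R0 = Σ lx·mx = 0 + 0.657 + 0.57 + 0.45 + 0.51 + 0.416 + 0.171 = 2.774
Σ x·lx·mx = 8.293; T = 8.293/2.774 = 2.98955…
r ≈ ln(R0)/T = ln(2.774)/2.98955… = 0.341286… → 0.3413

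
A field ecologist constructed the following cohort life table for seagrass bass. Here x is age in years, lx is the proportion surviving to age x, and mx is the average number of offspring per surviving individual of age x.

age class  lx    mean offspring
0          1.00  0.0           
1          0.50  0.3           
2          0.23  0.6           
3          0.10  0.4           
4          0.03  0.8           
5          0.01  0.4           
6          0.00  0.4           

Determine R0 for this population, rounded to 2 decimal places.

0.36

lx·mx by age: 0, 0.15, 0.138, 0.04, 0.024, 0.004, 0
R0 = Σ lx·mx = 0.356 → 0.36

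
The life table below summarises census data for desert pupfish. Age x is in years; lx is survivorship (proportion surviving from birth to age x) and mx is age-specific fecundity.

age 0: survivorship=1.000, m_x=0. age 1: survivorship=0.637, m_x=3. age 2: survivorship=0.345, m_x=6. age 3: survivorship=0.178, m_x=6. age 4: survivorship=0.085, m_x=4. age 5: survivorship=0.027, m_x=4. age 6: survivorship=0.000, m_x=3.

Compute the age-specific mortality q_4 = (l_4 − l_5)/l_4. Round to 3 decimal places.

0.682

q_4 = (l_4 − l_5) / l_4 = (0.085 − 0.027) / 0.085
     = 0.058 / 0.085 = 0.682353… → 0.682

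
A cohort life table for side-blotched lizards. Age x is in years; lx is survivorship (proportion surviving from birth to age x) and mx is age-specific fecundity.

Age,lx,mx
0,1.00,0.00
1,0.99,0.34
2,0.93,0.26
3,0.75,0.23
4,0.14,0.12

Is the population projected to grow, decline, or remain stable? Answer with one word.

declining

R0 = Σ lx·mx = 0 + 0.3366 + 0.2418 + 0.1725 + 0.0168 = 0.7677
R0 < 1, so the population is declining.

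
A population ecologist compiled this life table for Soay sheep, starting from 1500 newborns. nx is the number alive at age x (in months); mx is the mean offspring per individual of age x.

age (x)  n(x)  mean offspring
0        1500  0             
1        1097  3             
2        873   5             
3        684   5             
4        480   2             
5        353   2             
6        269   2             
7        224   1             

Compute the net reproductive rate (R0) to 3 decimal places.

9.003

lx = nx/n0 = nx/1500: 1, 0.73133…, 0.582, 0.456, 0.32, 0.23533…, 0.17933…, 0.14933…
lx·mx by age: 0, 2.194…, 2.91, 2.28, 0.64, 0.470667…, 0.358667…, 0.149333…
R0 = Σ lx·mx = 9.002667… → 9.003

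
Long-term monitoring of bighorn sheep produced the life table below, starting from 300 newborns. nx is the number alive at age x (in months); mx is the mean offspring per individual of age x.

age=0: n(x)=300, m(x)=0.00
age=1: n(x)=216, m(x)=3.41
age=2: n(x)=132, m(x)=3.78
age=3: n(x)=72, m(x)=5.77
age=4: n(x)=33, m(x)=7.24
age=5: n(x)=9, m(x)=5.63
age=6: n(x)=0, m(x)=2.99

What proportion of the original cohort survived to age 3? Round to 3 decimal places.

l_3 = n_3/n_0 = 72/300 = 0.24 → 0.240

0.240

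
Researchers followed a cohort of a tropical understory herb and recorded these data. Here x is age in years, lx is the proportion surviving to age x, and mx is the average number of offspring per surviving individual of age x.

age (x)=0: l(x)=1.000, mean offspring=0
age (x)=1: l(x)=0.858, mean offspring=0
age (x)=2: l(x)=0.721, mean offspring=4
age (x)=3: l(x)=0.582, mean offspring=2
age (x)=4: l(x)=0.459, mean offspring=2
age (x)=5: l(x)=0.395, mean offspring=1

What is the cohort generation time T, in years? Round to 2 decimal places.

2.78

lx·mx: 0, 0, 2.884, 1.164, 0.918, 0.395 → R0 = 5.361
x·lx·mx: 0, 0, 5.768, 3.492, 3.672, 1.975 → Σ = 14.907
T = 14.907 / 5.361 = 2.780638… → 2.78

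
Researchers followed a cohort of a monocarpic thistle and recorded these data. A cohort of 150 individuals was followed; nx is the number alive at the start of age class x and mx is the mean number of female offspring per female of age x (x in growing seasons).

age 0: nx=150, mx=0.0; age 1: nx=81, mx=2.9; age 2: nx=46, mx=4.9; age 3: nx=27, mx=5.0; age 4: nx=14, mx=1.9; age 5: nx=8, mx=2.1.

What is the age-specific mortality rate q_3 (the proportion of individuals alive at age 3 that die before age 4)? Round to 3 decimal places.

lx = nx/n0 = nx/150: 1, 0.54, 0.30667…, 0.18, 0.09333…, 0.05333…
q_3 = (l_3 − l_4) / l_3 = (0.18 − 0.093333…) / 0.18
     = 0.086667… / 0.18 = 0.481481… → 0.481

0.481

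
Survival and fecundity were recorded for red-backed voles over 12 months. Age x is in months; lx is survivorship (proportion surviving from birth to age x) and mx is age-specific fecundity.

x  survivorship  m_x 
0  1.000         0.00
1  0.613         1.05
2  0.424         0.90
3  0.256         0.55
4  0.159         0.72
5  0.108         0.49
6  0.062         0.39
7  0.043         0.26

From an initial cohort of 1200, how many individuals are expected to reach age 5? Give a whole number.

Expected survivors = N0 · l_5 = 1200 × 0.108 = 129.6 → 130

130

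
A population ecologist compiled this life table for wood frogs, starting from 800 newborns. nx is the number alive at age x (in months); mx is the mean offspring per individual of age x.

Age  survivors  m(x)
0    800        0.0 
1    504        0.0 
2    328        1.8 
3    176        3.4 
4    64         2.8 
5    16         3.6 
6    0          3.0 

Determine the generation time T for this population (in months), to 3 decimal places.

2.792

lx = nx/n0 = nx/800: 1, 0.63, 0.41, 0.22, 0.08, 0.02, 0
lx·mx: 0, 0, 0.738, 0.748, 0.224, 0.072, 0 → R0 = 1.782
x·lx·mx: 0, 0, 1.476, 2.244, 0.896, 0.36, 0 → Σ = 4.976
T = 4.976 / 1.782 = 2.792368… → 2.792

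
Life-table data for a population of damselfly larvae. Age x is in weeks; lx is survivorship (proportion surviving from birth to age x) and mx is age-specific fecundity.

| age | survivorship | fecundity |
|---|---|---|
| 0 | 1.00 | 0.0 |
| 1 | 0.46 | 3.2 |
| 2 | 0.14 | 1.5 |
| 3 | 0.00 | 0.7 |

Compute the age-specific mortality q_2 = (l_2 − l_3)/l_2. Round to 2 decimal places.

q_2 = (l_2 − l_3) / l_2 = (0.14 − 0) / 0.14
     = 0.14 / 0.14 = 1 → 1.00

1.00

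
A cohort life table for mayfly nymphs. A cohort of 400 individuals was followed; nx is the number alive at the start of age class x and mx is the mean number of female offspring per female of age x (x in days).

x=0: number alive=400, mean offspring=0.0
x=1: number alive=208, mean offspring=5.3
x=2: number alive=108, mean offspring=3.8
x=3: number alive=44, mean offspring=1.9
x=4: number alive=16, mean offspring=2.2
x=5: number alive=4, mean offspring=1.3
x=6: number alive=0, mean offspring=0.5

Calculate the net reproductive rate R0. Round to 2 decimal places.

4.09

lx = nx/n0 = nx/400: 1, 0.52, 0.27, 0.11, 0.04, 0.01, 0
lx·mx by age: 0, 2.756, 1.026, 0.209, 0.088, 0.013, 0
R0 = Σ lx·mx = 4.092 → 4.09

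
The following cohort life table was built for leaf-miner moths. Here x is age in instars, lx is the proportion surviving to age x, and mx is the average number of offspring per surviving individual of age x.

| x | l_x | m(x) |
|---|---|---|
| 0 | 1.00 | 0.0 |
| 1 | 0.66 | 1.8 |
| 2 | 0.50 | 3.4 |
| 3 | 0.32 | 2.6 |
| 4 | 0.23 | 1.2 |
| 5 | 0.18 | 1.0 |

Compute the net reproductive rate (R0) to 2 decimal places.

lx·mx by age: 0, 1.188, 1.7, 0.832, 0.276, 0.18
R0 = Σ lx·mx = 4.176 → 4.18

4.18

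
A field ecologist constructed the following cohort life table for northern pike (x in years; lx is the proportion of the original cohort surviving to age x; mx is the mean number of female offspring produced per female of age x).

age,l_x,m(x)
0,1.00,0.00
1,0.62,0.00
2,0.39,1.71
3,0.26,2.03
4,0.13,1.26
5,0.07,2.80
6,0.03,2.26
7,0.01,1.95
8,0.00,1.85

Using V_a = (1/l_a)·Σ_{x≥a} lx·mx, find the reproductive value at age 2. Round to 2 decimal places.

lx·mx for x ≥ 2: 0.6669, 0.5278, 0.1638, 0.196, 0.0678, 0.0195, 0 → sum = 1.6418
V_2 = 1.6418 / l_2 = 1.6418 / 0.39 = 4.209744… → 4.21

4.21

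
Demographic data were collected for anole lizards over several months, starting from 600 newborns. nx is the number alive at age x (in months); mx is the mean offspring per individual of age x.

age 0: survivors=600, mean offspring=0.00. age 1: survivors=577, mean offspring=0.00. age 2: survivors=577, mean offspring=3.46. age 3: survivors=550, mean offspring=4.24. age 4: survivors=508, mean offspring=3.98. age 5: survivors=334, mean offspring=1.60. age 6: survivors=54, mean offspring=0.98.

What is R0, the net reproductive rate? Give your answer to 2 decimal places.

lx = nx/n0 = nx/600: 1, 0.96167…, 0.96167…, 0.91667…, 0.84667…, 0.55667…, 0.09
lx·mx by age: 0, 0, 3.327367…, 3.886667…, 3.369733…, 0.890667…, 0.0882
R0 = Σ lx·mx = 11.562633… → 11.56

11.56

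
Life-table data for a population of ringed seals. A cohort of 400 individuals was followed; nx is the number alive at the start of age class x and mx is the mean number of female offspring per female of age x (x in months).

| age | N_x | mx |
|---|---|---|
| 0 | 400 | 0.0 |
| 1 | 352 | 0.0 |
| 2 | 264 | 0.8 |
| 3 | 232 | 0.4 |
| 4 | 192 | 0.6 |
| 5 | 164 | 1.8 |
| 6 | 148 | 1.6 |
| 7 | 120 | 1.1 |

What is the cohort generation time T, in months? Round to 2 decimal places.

lx = nx/n0 = nx/400: 1, 0.88, 0.66, 0.58, 0.48, 0.41, 0.37, 0.3
lx·mx: 0, 0, 0.528, 0.232, 0.288, 0.738, 0.592, 0.33 → R0 = 2.708
x·lx·mx: 0, 0, 1.056, 0.696, 1.152, 3.69, 3.552, 2.31 → Σ = 12.456
T = 12.456 / 2.708 = 4.599705… → 4.60

4.60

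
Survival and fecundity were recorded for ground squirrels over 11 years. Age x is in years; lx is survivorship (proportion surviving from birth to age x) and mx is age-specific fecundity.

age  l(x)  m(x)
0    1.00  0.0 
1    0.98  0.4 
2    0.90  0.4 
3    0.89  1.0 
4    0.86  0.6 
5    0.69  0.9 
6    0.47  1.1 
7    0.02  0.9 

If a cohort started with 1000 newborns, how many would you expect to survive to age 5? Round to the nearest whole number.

Expected survivors = N0 · l_5 = 1000 × 0.69 = 690 → 690

690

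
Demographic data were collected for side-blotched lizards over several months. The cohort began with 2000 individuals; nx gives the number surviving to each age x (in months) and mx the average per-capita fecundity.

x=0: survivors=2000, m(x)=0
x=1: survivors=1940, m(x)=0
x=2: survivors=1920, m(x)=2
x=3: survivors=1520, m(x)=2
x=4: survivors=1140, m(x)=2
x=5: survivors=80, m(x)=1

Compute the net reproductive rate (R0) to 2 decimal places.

4.62

lx = nx/n0 = nx/2000: 1, 0.97, 0.96, 0.76, 0.57, 0.04
lx·mx by age: 0, 0, 1.92, 1.52, 1.14, 0.04
R0 = Σ lx·mx = 4.62 → 4.62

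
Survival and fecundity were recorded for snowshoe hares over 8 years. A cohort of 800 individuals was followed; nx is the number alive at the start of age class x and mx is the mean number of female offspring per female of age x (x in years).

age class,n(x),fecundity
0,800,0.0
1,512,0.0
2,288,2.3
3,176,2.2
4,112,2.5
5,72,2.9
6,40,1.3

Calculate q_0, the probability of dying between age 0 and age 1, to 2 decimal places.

0.36

lx = nx/n0 = nx/800: 1, 0.64, 0.36, 0.22, 0.14, 0.09, 0.05
q_0 = (l_0 − l_1) / l_0 = (1 − 0.64) / 1
     = 0.36 / 1 = 0.36 → 0.36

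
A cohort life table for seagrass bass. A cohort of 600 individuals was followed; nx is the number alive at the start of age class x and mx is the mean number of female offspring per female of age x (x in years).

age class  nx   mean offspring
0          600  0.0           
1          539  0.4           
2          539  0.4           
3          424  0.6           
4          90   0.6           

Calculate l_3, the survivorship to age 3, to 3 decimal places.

l_3 = n_3/n_0 = 424/600 = 0.706667… → 0.707

0.707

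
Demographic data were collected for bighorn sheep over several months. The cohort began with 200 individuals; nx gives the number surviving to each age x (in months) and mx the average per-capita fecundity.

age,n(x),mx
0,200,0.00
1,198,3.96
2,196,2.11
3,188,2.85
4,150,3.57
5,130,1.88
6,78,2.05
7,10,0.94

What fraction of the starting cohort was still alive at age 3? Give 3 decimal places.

l_3 = n_3/n_0 = 188/200 = 0.94 → 0.940

0.940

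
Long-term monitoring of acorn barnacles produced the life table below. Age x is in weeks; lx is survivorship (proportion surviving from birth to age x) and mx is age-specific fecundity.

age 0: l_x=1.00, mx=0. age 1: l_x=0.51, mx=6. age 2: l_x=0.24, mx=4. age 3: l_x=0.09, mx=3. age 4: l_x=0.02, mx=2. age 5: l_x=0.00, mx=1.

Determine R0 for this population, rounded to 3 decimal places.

lx·mx by age: 0, 3.06, 0.96, 0.27, 0.04, 0
R0 = Σ lx·mx = 4.33 → 4.330

4.330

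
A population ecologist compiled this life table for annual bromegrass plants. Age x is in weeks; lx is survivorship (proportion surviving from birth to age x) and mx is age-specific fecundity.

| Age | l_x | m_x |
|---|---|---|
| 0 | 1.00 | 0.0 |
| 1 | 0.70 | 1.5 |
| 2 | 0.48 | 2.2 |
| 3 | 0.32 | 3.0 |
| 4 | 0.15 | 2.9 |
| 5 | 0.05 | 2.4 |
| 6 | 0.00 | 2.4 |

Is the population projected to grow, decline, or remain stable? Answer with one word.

R0 = Σ lx·mx = 0 + 1.05 + 1.056 + 0.96 + 0.435 + 0.12 + 0 = 3.621
R0 > 1, so the population is growing.

growing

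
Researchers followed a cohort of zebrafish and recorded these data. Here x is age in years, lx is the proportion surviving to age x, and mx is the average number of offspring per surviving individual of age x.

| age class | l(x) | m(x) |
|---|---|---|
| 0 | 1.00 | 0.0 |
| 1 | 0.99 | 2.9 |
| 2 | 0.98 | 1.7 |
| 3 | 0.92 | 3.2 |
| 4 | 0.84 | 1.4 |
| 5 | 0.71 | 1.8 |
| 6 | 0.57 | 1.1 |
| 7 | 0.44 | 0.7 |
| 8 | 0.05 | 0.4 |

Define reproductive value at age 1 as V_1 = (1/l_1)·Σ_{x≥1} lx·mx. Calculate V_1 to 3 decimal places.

11.000

lx·mx for x ≥ 1: 2.871, 1.666, 2.944, 1.176, 1.278, 0.627, 0.308, 0.02 → sum = 10.89
V_1 = 10.89 / l_1 = 10.89 / 0.99 = 11 → 11.000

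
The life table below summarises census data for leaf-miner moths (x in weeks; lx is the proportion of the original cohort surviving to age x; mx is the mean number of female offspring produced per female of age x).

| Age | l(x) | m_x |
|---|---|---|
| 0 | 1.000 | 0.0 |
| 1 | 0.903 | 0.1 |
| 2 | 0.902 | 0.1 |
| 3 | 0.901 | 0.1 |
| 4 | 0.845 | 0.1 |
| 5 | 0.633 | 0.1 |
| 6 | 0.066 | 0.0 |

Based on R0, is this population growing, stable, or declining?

R0 = Σ lx·mx = 0 + 0.0903 + 0.0902 + 0.0901 + 0.0845 + 0.0633 + 0 = 0.4184
R0 < 1, so the population is declining.

declining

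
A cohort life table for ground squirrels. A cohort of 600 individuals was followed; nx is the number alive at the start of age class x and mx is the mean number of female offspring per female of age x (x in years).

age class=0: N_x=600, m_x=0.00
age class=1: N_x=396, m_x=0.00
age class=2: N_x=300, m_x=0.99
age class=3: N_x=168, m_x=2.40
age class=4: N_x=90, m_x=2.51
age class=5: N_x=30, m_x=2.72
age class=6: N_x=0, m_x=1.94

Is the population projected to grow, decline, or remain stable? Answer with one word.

lx = nx/n0 = nx/600: 1, 0.66, 0.5, 0.28, 0.15, 0.05, 0
R0 = Σ lx·mx = 0 + 0 + 0.495 + 0.672 + 0.3765 + 0.136 + 0 = 1.6795
R0 > 1, so the population is growing.

growing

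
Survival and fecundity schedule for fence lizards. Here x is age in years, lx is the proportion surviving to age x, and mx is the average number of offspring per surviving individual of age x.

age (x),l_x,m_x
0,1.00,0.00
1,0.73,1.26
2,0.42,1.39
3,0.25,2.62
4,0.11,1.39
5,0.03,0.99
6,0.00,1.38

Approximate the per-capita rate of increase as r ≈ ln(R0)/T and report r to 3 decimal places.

R0 = Σ lx·mx = 0 + 0.9198 + 0.5838 + 0.655 + 0.1529 + 0.0297 + 0 = 2.3412
Σ x·lx·mx = 4.8125; T = 4.8125/2.3412 = 2.05557…
r ≈ ln(R0)/T = ln(2.3412)/2.05557… = 0.41383… → 0.414

0.414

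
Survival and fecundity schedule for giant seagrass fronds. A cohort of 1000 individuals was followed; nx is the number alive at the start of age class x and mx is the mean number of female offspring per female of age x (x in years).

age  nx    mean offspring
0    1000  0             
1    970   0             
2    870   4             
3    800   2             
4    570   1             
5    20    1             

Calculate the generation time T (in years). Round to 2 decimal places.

2.49

lx = nx/n0 = nx/1000: 1, 0.97, 0.87, 0.8, 0.57, 0.02
lx·mx: 0, 0, 3.48, 1.6, 0.57, 0.02 → R0 = 5.67
x·lx·mx: 0, 0, 6.96, 4.8, 2.28, 0.1 → Σ = 14.14
T = 14.14 / 5.67 = 2.493827… → 2.49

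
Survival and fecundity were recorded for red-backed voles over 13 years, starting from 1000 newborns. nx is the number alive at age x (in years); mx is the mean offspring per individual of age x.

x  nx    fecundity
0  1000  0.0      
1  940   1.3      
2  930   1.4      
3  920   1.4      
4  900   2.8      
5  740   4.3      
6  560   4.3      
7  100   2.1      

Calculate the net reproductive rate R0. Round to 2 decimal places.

lx = nx/n0 = nx/1000: 1, 0.94, 0.93, 0.92, 0.9, 0.74, 0.56, 0.1
lx·mx by age: 0, 1.222, 1.302, 1.288, 2.52, 3.182, 2.408, 0.21
R0 = Σ lx·mx = 12.132 → 12.13

12.13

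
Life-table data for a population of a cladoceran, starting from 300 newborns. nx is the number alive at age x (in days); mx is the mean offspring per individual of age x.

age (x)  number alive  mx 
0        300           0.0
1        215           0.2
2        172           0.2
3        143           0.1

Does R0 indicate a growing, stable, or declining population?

lx = nx/n0 = nx/300: 1, 0.71667…, 0.57333…, 0.47667…
R0 = Σ lx·mx = 0 + 0.143333… + 0.114667… + 0.047667… = 0.305667…
R0 < 1, so the population is declining.

declining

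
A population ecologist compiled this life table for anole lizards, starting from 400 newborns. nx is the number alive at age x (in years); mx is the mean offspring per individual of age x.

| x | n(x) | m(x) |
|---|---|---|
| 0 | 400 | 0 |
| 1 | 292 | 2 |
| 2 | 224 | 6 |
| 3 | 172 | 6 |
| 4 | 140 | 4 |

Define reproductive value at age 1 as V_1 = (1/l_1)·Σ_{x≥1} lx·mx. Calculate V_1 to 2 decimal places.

12.05

lx = nx/n0 = nx/400: 1, 0.73, 0.56, 0.43, 0.35
lx·mx for x ≥ 1: 1.46, 3.36, 2.58, 1.4 → sum = 8.8
V_1 = 8.8 / l_1 = 8.8 / 0.73 = 12.054795… → 12.05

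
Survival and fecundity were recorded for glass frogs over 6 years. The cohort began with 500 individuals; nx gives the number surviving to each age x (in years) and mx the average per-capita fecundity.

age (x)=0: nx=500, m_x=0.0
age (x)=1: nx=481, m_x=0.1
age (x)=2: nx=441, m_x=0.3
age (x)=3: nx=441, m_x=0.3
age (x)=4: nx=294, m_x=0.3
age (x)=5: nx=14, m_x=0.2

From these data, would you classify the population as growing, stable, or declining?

declining

lx = nx/n0 = nx/500: 1, 0.962, 0.882, 0.882, 0.588, 0.028
R0 = Σ lx·mx = 0 + 0.0962 + 0.2646 + 0.2646 + 0.1764 + 0.0056 = 0.8074
R0 < 1, so the population is declining.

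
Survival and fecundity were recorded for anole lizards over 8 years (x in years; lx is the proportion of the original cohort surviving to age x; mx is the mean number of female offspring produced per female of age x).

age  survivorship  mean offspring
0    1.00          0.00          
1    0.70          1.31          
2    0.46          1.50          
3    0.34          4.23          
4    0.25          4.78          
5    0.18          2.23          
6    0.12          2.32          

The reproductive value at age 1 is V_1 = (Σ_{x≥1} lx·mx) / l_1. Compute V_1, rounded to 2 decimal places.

7.03

lx·mx for x ≥ 1: 0.917, 0.69, 1.4382, 1.195, 0.4014, 0.2784 → sum = 4.92
V_1 = 4.92 / l_1 = 4.92 / 0.7 = 7.028571… → 7.03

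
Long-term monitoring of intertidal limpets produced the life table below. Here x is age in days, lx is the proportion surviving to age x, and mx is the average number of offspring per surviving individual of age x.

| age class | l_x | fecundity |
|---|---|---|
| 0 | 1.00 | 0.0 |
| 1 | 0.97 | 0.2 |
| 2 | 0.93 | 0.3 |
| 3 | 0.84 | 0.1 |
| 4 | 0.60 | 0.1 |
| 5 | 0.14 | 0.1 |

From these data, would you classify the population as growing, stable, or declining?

declining

R0 = Σ lx·mx = 0 + 0.194 + 0.279 + 0.084 + 0.06 + 0.014 = 0.631
R0 < 1, so the population is declining.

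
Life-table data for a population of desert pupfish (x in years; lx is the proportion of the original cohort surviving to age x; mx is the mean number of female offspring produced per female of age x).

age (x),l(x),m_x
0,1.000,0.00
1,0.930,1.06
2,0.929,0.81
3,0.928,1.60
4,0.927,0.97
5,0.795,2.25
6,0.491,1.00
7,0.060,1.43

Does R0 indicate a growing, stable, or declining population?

growing

R0 = Σ lx·mx = 0 + 0.9858 + 0.75249 + 1.4848 + 0.89919 + 1.78875 + 0.491 + 0.0858 = 6.48783
R0 > 1, so the population is growing.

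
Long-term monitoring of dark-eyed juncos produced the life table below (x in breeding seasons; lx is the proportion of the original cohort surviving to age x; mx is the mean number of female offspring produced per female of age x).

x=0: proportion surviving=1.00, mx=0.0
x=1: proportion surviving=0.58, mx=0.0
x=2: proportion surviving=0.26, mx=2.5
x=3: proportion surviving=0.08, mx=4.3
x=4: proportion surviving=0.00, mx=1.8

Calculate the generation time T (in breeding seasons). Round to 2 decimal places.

2.35

lx·mx: 0, 0, 0.65, 0.344, 0 → R0 = 0.994
x·lx·mx: 0, 0, 1.3, 1.032, 0 → Σ = 2.332
T = 2.332 / 0.994 = 2.346076… → 2.35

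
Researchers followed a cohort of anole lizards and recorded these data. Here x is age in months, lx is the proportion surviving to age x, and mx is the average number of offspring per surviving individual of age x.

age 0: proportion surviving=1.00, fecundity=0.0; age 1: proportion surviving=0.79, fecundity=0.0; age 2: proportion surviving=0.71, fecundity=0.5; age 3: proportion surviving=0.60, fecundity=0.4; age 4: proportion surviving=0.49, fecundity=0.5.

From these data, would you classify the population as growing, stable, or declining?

declining

R0 = Σ lx·mx = 0 + 0 + 0.355 + 0.24 + 0.245 = 0.84
R0 < 1, so the population is declining.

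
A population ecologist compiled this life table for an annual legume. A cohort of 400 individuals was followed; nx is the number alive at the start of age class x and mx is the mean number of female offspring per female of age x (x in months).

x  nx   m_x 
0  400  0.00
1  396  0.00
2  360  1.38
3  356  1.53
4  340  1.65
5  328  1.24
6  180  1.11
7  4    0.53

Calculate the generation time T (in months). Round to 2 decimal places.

3.67

lx = nx/n0 = nx/400: 1, 0.99, 0.9, 0.89, 0.85, 0.82, 0.45, 0.01
lx·mx: 0, 0, 1.242, 1.3617, 1.4025, 1.0168, 0.4995, 0.0053 → R0 = 5.5278
x·lx·mx: 0, 0, 2.484, 4.0851, 5.61, 5.084, 2.997, 0.0371 → Σ = 20.2972
T = 20.2972 / 5.5278 = 3.671841… → 3.67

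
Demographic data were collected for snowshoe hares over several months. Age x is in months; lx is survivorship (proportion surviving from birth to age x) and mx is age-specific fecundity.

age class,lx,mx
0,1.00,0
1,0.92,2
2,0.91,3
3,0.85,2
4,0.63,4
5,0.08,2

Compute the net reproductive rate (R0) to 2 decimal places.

8.95

lx·mx by age: 0, 1.84, 2.73, 1.7, 2.52, 0.16
R0 = Σ lx·mx = 8.95 → 8.95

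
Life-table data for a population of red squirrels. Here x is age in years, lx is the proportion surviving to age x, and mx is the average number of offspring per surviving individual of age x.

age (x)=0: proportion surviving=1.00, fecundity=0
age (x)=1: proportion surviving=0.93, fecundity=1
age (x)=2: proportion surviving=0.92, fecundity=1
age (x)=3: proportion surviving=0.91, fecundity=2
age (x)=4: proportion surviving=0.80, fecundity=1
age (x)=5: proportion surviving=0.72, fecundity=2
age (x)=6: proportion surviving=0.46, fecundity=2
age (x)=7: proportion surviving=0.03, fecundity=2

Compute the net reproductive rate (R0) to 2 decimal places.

6.89

lx·mx by age: 0, 0.93, 0.92, 1.82, 0.8, 1.44, 0.92, 0.06
R0 = Σ lx·mx = 6.89 → 6.89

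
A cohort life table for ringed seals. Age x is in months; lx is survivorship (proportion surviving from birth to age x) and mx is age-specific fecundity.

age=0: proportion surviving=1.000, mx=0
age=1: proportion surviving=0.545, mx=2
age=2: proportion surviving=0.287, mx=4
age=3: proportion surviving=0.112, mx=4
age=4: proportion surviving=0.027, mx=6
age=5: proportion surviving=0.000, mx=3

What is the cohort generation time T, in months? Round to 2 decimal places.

1.89

lx·mx: 0, 1.09, 1.148, 0.448, 0.162, 0 → R0 = 2.848
x·lx·mx: 0, 1.09, 2.296, 1.344, 0.648, 0 → Σ = 5.378
T = 5.378 / 2.848 = 1.888343… → 1.89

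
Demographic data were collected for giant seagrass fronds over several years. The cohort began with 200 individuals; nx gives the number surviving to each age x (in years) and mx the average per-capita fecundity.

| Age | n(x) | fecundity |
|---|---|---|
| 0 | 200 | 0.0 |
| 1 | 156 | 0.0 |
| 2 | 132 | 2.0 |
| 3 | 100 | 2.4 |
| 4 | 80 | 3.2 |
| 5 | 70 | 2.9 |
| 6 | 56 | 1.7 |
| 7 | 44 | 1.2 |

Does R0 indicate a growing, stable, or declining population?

lx = nx/n0 = nx/200: 1, 0.78, 0.66, 0.5, 0.4, 0.35, 0.28, 0.22
R0 = Σ lx·mx = 0 + 0 + 1.32 + 1.2 + 1.28 + 1.015 + 0.476 + 0.264 = 5.555
R0 > 1, so the population is growing.

growing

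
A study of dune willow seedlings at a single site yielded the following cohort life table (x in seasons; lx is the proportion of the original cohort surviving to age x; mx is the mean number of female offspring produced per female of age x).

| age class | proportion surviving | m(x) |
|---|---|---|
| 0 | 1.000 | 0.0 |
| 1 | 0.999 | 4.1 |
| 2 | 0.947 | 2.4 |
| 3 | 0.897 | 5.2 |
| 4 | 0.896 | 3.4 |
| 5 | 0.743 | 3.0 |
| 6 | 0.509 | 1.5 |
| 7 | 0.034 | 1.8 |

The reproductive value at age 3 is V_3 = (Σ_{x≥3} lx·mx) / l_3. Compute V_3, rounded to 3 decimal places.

12.001

lx·mx for x ≥ 3: 4.6644, 3.0464, 2.229, 0.7635, 0.0612 → sum = 10.7645
V_3 = 10.7645 / l_3 = 10.7645 / 0.897 = 12.000557… → 12.001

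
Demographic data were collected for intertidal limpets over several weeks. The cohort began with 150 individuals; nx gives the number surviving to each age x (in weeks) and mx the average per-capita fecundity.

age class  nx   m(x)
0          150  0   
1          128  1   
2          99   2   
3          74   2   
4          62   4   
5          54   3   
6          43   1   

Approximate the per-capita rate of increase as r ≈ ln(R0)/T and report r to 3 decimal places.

0.558

lx = nx/n0 = nx/150: 1, 0.85333…, 0.66, 0.49333…, 0.41333…, 0.36, 0.28667…
R0 = Σ lx·mx = 0 + 0.85333… + 1.32 + 0.98667… + 1.65333… + 1.08 + 0.28667… = 6.18…
Σ x·lx·mx = 20.186667…; T = 20.186667…/6.18… = 3.26645…
r ≈ ln(R0)/T = ln(6.18…)/3.26645… = 0.55758… → 0.558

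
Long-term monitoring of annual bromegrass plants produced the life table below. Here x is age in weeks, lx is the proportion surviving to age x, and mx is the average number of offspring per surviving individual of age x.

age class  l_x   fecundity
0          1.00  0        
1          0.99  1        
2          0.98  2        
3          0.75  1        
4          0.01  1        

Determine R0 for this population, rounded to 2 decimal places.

3.71

lx·mx by age: 0, 0.99, 1.96, 0.75, 0.01
R0 = Σ lx·mx = 3.71 → 3.71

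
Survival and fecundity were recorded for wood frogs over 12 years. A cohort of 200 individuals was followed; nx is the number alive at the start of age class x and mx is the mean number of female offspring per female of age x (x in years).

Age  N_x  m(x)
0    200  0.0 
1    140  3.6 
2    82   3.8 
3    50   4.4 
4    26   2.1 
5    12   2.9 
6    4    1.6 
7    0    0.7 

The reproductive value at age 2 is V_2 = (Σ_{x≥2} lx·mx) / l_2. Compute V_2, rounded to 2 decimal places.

7.65

lx = nx/n0 = nx/200: 1, 0.7, 0.41, 0.25, 0.13, 0.06, 0.02, 0
lx·mx for x ≥ 2: 1.558, 1.1, 0.273, 0.174, 0.032, 0 → sum = 3.137
V_2 = 3.137 / l_2 = 3.137 / 0.41 = 7.65122… → 7.65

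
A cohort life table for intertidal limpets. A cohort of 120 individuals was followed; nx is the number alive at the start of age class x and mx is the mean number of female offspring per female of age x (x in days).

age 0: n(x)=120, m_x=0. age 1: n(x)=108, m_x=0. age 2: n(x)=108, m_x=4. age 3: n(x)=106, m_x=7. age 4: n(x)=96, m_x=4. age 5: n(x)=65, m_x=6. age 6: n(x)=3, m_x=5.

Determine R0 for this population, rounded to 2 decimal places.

16.36

lx = nx/n0 = nx/120: 1, 0.9, 0.9, 0.88333…, 0.8, 0.54167…, 0.025
lx·mx by age: 0, 0, 3.6, 6.183333…, 3.2, 3.25…, 0.125
R0 = Σ lx·mx = 16.358333… → 16.36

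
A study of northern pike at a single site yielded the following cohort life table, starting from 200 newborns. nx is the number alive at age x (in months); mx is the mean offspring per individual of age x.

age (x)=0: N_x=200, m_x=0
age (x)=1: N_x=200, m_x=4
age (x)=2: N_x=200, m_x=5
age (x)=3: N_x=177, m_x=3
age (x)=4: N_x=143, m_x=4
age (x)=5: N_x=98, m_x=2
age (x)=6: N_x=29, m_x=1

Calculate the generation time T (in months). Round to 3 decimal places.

2.505

lx = nx/n0 = nx/200: 1, 1, 1, 0.885, 0.715, 0.49, 0.145
lx·mx: 0, 4, 5, 2.655, 2.86, 0.98, 0.145 → R0 = 15.64
x·lx·mx: 0, 4, 10, 7.965, 11.44, 4.9, 0.87 → Σ = 39.175
T = 39.175 / 15.64 = 2.504795… → 2.505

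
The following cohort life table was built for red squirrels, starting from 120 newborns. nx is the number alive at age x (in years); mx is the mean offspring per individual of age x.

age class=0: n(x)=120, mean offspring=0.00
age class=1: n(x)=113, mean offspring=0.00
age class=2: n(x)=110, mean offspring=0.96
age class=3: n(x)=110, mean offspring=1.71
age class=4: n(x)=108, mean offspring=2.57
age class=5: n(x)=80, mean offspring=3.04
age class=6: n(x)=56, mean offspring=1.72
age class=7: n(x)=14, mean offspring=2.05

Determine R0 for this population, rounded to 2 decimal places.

7.83

lx = nx/n0 = nx/120: 1, 0.94167…, 0.91667…, 0.91667…, 0.9, 0.66667…, 0.46667…, 0.11667…
lx·mx by age: 0, 0, 0.88…, 1.5675…, 2.313, 2.026667…, 0.802667…, 0.239167…
R0 = Σ lx·mx = 7.829… → 7.83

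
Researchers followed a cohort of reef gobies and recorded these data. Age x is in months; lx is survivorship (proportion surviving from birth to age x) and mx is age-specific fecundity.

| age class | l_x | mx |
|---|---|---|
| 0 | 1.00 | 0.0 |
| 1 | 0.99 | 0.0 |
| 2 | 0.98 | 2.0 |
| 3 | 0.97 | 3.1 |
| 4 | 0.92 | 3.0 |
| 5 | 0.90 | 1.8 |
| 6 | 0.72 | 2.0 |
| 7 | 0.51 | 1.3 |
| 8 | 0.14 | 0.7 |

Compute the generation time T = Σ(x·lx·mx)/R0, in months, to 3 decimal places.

lx·mx: 0, 0, 1.96, 3.007, 2.76, 1.62, 1.44, 0.663, 0.098 → R0 = 11.548
x·lx·mx: 0, 0, 3.92, 9.021, 11.04, 8.1, 8.64, 4.641, 0.784 → Σ = 46.146
T = 46.146 / 11.548 = 3.996017… → 3.996

3.996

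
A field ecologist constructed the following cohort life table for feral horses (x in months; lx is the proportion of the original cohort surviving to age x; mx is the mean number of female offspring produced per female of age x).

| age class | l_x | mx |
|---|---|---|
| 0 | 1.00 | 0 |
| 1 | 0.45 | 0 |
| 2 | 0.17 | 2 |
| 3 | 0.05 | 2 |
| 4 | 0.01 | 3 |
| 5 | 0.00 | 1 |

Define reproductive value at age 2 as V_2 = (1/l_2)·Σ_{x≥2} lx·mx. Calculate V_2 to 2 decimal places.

2.76

lx·mx for x ≥ 2: 0.34, 0.1, 0.03, 0 → sum = 0.47
V_2 = 0.47 / l_2 = 0.47 / 0.17 = 2.764706… → 2.76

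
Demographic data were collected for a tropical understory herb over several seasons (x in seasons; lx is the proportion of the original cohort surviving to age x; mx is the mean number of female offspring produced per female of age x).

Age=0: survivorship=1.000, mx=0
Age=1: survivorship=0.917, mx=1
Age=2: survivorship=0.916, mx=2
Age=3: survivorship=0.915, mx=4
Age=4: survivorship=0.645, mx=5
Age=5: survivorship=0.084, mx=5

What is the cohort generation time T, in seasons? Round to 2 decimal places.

lx·mx: 0, 0.917, 1.832, 3.66, 3.225, 0.42 → R0 = 10.054
x·lx·mx: 0, 0.917, 3.664, 10.98, 12.9, 2.1 → Σ = 30.561
T = 30.561 / 10.054 = 3.039686… → 3.04

3.04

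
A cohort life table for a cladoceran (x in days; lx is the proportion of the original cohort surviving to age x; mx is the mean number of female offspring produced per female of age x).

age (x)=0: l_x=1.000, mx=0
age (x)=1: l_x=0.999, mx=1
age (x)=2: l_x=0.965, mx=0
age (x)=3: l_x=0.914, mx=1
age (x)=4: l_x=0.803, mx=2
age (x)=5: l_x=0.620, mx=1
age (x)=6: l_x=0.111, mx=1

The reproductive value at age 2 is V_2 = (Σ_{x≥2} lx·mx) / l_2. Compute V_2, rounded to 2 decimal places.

lx·mx for x ≥ 2: 0, 0.914, 1.606, 0.62, 0.111 → sum = 3.251
V_2 = 3.251 / l_2 = 3.251 / 0.965 = 3.368912… → 3.37

3.37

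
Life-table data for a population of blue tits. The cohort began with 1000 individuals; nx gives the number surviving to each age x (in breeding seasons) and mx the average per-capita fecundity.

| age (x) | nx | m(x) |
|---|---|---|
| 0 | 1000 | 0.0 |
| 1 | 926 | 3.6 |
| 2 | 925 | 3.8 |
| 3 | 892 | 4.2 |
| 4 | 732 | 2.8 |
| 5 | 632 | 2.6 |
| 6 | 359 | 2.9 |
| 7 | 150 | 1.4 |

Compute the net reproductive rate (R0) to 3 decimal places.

15.539

lx = nx/n0 = nx/1000: 1, 0.926, 0.925, 0.892, 0.732, 0.632, 0.359, 0.15
lx·mx by age: 0, 3.3336, 3.515, 3.7464, 2.0496, 1.6432, 1.0411, 0.21
R0 = Σ lx·mx = 15.5389 → 15.539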